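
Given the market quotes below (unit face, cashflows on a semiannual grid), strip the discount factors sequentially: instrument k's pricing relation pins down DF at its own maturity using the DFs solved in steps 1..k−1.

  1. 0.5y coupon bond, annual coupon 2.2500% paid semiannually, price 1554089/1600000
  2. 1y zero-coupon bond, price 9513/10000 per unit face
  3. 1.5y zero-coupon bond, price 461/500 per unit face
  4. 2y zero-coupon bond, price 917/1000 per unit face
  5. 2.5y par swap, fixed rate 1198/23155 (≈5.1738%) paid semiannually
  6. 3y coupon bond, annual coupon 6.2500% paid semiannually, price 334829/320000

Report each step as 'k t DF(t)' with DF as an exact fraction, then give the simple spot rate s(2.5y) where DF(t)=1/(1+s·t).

1 1/2 1921/2000
2 1 9513/10000
3 3/2 461/500
4 2 917/1000
5 5/2 4401/5000
6 3 8743/10000
s(2.5y) = (1/(4401/5000) − 1)/(5/2) = 1198/22005 ≈ 5.4442%

step 1 [0.5y] bond c/2=9/800: DF=(1554089/1600000 − 9/800·(0))/(1+9/800) = 1921/2000 ≈ 0.960500
step 2 [1y] zero: DF = P = 9513/10000 ≈ 0.951300
step 3 [1.5y] zero: DF = P = 461/500 ≈ 0.922000
step 4 [2y] zero: DF = P = 917/1000 ≈ 0.917000
step 5 [2.5y] swap r/2=599/23155: DF=(1 − 599/23155·(0.960500+0.951300+0.922000+0.917000))/(1+599/23155) = 4401/5000 ≈ 0.880200
step 6 [3y] bond c/2=1/32: DF=(334829/320000 − 1/32·(0.960500+0.951300+0.922000+0.917000+0.880200))/(1+1/32) = 8743/10000 ≈ 0.874300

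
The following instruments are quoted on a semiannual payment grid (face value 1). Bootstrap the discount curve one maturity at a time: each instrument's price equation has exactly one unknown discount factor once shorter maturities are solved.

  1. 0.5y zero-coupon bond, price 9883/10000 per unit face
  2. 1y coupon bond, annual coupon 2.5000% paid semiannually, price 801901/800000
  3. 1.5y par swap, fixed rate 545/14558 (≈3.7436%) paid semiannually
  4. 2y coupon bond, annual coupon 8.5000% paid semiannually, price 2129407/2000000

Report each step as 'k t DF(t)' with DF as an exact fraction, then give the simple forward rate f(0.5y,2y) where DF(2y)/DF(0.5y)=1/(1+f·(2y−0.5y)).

1 1/2 9883/10000
2 1 4889/5000
3 3/2 1891/2000
4 2 4513/5000
f(0.5y,2y) = ((9883/10000)/(4513/5000) − 1)/(3/2) = 857/13539 ≈ 6.3299%

step 1 [0.5y] zero: DF = P = 9883/10000 ≈ 0.988300
step 2 [1y] bond c/2=1/80: DF=(801901/800000 − 1/80·(0.988300))/(1+1/80) = 4889/5000 ≈ 0.977800
step 3 [1.5y] swap r/2=545/29116: DF=(1 − 545/29116·(0.988300+0.977800))/(1+545/29116) = 1891/2000 ≈ 0.945500
step 4 [2y] bond c/2=17/400: DF=(2129407/2000000 − 17/400·(0.988300+0.977800+0.945500))/(1+17/400) = 4513/5000 ≈ 0.902600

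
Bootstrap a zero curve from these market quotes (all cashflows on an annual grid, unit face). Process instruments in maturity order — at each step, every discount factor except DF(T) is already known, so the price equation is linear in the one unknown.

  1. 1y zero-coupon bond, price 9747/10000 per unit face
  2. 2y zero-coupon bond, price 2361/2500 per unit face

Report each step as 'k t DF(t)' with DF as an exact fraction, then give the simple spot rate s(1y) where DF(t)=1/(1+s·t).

step 1 [1y] zero: DF = P = 9747/10000 ≈ 0.974700
step 2 [2y] zero: DF = P = 2361/2500 ≈ 0.944400

1 1 9747/10000
2 2 2361/2500
s(1y) = (1/(9747/10000) − 1)/(1) = 253/9747 ≈ 2.5957%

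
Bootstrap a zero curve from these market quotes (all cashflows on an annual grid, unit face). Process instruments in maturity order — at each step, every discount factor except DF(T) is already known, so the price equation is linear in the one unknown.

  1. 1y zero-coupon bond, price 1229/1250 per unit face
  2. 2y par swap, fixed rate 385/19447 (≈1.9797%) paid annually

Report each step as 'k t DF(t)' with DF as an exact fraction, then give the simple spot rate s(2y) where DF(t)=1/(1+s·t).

1 1 1229/1250
2 2 1923/2000
s(2y) = (1/(1923/2000) − 1)/(2) = 77/3846 ≈ 2.0021%

step 1 [1y] zero: DF = P = 1229/1250 ≈ 0.983200
step 2 [2y] swap r/1=385/19447: DF=(1 − 385/19447·(0.983200))/(1+385/19447) = 1923/2000 ≈ 0.961500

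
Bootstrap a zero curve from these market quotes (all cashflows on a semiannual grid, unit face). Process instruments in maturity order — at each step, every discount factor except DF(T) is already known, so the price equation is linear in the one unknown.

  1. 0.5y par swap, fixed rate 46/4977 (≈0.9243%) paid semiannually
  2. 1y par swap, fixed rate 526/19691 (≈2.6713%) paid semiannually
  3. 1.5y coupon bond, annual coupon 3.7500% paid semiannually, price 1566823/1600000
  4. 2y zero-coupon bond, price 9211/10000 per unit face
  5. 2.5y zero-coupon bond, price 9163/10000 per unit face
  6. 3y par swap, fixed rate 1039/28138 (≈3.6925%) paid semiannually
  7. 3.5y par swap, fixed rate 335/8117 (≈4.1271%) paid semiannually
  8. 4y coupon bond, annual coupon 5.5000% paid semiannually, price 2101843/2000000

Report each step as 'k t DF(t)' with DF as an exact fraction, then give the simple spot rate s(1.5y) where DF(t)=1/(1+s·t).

step 1 [0.5y] swap r/2=23/4977: DF=(1 − 23/4977·(0))/(1+23/4977) = 4977/5000 ≈ 0.995400
step 2 [1y] swap r/2=263/19691: DF=(1 − 263/19691·(0.995400))/(1+263/19691) = 9737/10000 ≈ 0.973700
step 3 [1.5y] bond c/2=3/160: DF=(1566823/1600000 − 3/160·(0.995400+0.973700))/(1+3/160) = 37/40 ≈ 0.925000
step 4 [2y] zero: DF = P = 9211/10000 ≈ 0.921100
step 5 [2.5y] zero: DF = P = 9163/10000 ≈ 0.916300
step 6 [3y] swap r/2=1039/56276: DF=(1 − 1039/56276·(0.995400+0.973700+0.925000+0.921100+0.916300))/(1+1039/56276) = 8961/10000 ≈ 0.896100
step 7 [3.5y] swap r/2=335/16234: DF=(1 − 335/16234·(0.995400+0.973700+0.925000+0.921100+0.916300+0.896100))/(1+335/16234) = 433/500 ≈ 0.866000
step 8 [4y] bond c/2=11/400: DF=(2101843/2000000 − 11/400·(0.995400+0.973700+0.925000+0.921100+0.916300+0.896100+0.866000))/(1+11/400) = 849/1000 ≈ 0.849000

1 1/2 4977/5000
2 1 9737/10000
3 3/2 37/40
4 2 9211/10000
5 5/2 9163/10000
6 3 8961/10000
7 7/2 433/500
8 4 849/1000
s(1.5y) = (1/(37/40) − 1)/(3/2) = 2/37 ≈ 5.4054%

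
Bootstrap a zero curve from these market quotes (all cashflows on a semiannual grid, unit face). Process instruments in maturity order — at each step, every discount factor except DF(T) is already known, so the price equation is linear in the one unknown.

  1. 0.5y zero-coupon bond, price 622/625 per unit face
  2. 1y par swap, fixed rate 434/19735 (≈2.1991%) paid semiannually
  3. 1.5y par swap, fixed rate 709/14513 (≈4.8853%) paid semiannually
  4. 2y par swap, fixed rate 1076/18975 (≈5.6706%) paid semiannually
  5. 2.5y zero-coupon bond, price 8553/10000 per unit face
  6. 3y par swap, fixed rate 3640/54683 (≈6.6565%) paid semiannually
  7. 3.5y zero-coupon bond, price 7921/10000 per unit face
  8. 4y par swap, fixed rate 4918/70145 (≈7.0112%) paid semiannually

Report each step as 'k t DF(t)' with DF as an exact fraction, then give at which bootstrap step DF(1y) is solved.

step 1 [0.5y] zero: DF = P = 622/625 ≈ 0.995200
step 2 [1y] swap r/2=217/19735: DF=(1 − 217/19735·(0.995200))/(1+217/19735) = 9783/10000 ≈ 0.978300
step 3 [1.5y] swap r/2=709/29026: DF=(1 − 709/29026·(0.995200+0.978300))/(1+709/29026) = 9291/10000 ≈ 0.929100
step 4 [2y] swap r/2=538/18975: DF=(1 − 538/18975·(0.995200+0.978300+0.929100))/(1+538/18975) = 2231/2500 ≈ 0.892400
step 5 [2.5y] zero: DF = P = 8553/10000 ≈ 0.855300
step 6 [3y] swap r/2=1820/54683: DF=(1 − 1820/54683·(0.995200+0.978300+0.929100+0.892400+0.855300))/(1+1820/54683) = 409/500 ≈ 0.818000
step 7 [3.5y] zero: DF = P = 7921/10000 ≈ 0.792100
step 8 [4y] swap r/2=2459/70145: DF=(1 − 2459/70145·(0.995200+0.978300+0.929100+0.892400+0.855300+0.818000+0.792100))/(1+2459/70145) = 7541/10000 ≈ 0.754100

1 1/2 622/625
2 1 9783/10000
3 3/2 9291/10000
4 2 2231/2500
5 5/2 8553/10000
6 3 409/500
7 7/2 7921/10000
8 4 7541/10000
DF(1y) is solved at step 2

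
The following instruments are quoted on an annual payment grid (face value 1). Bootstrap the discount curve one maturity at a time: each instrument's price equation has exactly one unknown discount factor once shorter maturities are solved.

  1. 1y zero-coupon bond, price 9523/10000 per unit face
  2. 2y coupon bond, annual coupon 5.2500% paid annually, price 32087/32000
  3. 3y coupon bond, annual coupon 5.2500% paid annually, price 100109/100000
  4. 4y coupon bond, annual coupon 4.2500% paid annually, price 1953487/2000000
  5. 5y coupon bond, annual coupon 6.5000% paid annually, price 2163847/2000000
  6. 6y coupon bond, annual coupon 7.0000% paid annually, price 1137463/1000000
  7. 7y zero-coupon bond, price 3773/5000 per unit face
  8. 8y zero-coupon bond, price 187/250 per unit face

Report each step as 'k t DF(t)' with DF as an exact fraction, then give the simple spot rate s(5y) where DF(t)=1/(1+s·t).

1 1 9523/10000
2 2 2263/2500
3 3 1717/2000
4 4 4131/5000
5 5 7997/10000
6 6 779/1000
7 7 3773/5000
8 8 187/250
s(5y) = (1/(7997/10000) − 1)/(5) = 2003/39985 ≈ 5.0094%

step 1 [1y] zero: DF = P = 9523/10000 ≈ 0.952300
step 2 [2y] bond c/1=21/400: DF=(32087/32000 − 21/400·(0.952300))/(1+21/400) = 2263/2500 ≈ 0.905200
step 3 [3y] bond c/1=21/400: DF=(100109/100000 − 21/400·(0.952300+0.905200))/(1+21/400) = 1717/2000 ≈ 0.858500
step 4 [4y] bond c/1=17/400: DF=(1953487/2000000 − 17/400·(0.952300+0.905200+0.858500))/(1+17/400) = 4131/5000 ≈ 0.826200
step 5 [5y] bond c/1=13/200: DF=(2163847/2000000 − 13/200·(0.952300+0.905200+0.858500+0.826200))/(1+13/200) = 7997/10000 ≈ 0.799700
step 6 [6y] bond c/1=7/100: DF=(1137463/1000000 − 7/100·(0.952300+0.905200+0.858500+0.826200+0.799700))/(1+7/100) = 779/1000 ≈ 0.779000
step 7 [7y] zero: DF = P = 3773/5000 ≈ 0.754600
step 8 [8y] zero: DF = P = 187/250 ≈ 0.748000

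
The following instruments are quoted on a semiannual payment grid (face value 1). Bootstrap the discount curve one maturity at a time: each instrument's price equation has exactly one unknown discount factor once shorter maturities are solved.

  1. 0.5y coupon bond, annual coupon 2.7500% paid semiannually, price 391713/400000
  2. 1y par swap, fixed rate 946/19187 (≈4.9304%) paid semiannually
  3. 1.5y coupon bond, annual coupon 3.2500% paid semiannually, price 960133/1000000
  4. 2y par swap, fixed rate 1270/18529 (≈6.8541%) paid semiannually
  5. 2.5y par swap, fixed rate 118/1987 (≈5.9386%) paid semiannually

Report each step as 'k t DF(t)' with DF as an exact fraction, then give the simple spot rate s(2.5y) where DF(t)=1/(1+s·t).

step 1 [0.5y] bond c/2=11/800: DF=(391713/400000 − 11/800·(0))/(1+11/800) = 483/500 ≈ 0.966000
step 2 [1y] swap r/2=473/19187: DF=(1 − 473/19187·(0.966000))/(1+473/19187) = 9527/10000 ≈ 0.952700
step 3 [1.5y] bond c/2=13/800: DF=(960133/1000000 − 13/800·(0.966000+0.952700))/(1+13/800) = 9141/10000 ≈ 0.914100
step 4 [2y] swap r/2=635/18529: DF=(1 − 635/18529·(0.966000+0.952700+0.914100))/(1+635/18529) = 873/1000 ≈ 0.873000
step 5 [2.5y] swap r/2=59/1987: DF=(1 − 59/1987·(0.966000+0.952700+0.914100+0.873000))/(1+59/1987) = 8643/10000 ≈ 0.864300

1 1/2 483/500
2 1 9527/10000
3 3/2 9141/10000
4 2 873/1000
5 5/2 8643/10000
s(2.5y) = (1/(8643/10000) − 1)/(5/2) = 2714/43215 ≈ 6.2802%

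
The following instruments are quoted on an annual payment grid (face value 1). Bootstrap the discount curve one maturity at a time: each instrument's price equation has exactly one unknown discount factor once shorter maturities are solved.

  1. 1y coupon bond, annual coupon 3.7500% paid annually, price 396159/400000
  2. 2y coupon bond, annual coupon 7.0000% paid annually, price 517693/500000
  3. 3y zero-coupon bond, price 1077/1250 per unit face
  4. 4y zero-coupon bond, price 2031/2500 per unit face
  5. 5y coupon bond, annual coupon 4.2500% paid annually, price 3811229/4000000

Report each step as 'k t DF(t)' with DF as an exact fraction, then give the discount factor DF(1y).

step 1 [1y] bond c/1=3/80: DF=(396159/400000 − 3/80·(0))/(1+3/80) = 4773/5000 ≈ 0.954600
step 2 [2y] bond c/1=7/100: DF=(517693/500000 − 7/100·(0.954600))/(1+7/100) = 2263/2500 ≈ 0.905200
step 3 [3y] zero: DF = P = 1077/1250 ≈ 0.861600
step 4 [4y] zero: DF = P = 2031/2500 ≈ 0.812400
step 5 [5y] bond c/1=17/400: DF=(3811229/4000000 − 17/400·(0.954600+0.905200+0.861600+0.812400))/(1+17/400) = 7699/10000 ≈ 0.769900

1 1 4773/5000
2 2 2263/2500
3 3 1077/1250
4 4 2031/2500
5 5 7699/10000
DF(1y) = 4773/5000 ≈ 0.954600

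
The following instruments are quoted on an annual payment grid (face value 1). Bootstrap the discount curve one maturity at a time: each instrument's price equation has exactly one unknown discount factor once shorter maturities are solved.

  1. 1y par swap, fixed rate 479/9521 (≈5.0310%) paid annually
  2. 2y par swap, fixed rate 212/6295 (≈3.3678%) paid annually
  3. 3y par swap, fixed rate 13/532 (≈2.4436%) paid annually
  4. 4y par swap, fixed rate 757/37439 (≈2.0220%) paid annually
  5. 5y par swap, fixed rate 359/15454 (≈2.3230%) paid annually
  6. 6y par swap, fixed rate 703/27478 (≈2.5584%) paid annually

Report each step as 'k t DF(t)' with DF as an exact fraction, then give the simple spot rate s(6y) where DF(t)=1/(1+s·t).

1 1 9521/10000
2 2 2341/2500
3 3 9311/10000
4 4 9243/10000
5 5 8923/10000
6 6 4297/5000
s(6y) = (1/(4297/5000) − 1)/(6) = 703/25782 ≈ 2.7267%

step 1 [1y] swap r/1=479/9521: DF=(1 − 479/9521·(0))/(1+479/9521) = 9521/10000 ≈ 0.952100
step 2 [2y] swap r/1=212/6295: DF=(1 − 212/6295·(0.952100))/(1+212/6295) = 2341/2500 ≈ 0.936400
step 3 [3y] swap r/1=13/532: DF=(1 − 13/532·(0.952100+0.936400))/(1+13/532) = 9311/10000 ≈ 0.931100
step 4 [4y] swap r/1=757/37439: DF=(1 − 757/37439·(0.952100+0.936400+0.931100))/(1+757/37439) = 9243/10000 ≈ 0.924300
step 5 [5y] swap r/1=359/15454: DF=(1 − 359/15454·(0.952100+0.936400+0.931100+0.924300))/(1+359/15454) = 8923/10000 ≈ 0.892300
step 6 [6y] swap r/1=703/27478: DF=(1 − 703/27478·(0.952100+0.936400+0.931100+0.924300+0.892300))/(1+703/27478) = 4297/5000 ≈ 0.859400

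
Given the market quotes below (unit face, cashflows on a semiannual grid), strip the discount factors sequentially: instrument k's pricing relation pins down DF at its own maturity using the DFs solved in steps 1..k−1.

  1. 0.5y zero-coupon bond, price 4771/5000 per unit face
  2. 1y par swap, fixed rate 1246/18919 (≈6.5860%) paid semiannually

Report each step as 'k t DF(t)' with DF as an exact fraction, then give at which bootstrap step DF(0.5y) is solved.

step 1 [0.5y] zero: DF = P = 4771/5000 ≈ 0.954200
step 2 [1y] swap r/2=623/18919: DF=(1 − 623/18919·(0.954200))/(1+623/18919) = 9377/10000 ≈ 0.937700

1 1/2 4771/5000
2 1 9377/10000
DF(0.5y) is solved at step 1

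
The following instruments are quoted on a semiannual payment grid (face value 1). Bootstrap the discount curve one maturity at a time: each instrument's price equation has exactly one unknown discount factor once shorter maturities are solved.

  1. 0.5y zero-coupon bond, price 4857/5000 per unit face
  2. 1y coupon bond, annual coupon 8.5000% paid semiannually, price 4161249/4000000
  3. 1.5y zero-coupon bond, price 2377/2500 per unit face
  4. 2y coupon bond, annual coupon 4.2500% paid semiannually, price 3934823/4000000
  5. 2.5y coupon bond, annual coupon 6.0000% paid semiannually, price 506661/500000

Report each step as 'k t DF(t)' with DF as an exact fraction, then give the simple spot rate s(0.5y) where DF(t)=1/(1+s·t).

1 1/2 4857/5000
2 1 9583/10000
3 3/2 2377/2500
4 2 9033/10000
5 5/2 546/625
s(0.5y) = (1/(4857/5000) − 1)/(1/2) = 286/4857 ≈ 5.8884%

step 1 [0.5y] zero: DF = P = 4857/5000 ≈ 0.971400
step 2 [1y] bond c/2=17/400: DF=(4161249/4000000 − 17/400·(0.971400))/(1+17/400) = 9583/10000 ≈ 0.958300
step 3 [1.5y] zero: DF = P = 2377/2500 ≈ 0.950800
step 4 [2y] bond c/2=17/800: DF=(3934823/4000000 − 17/800·(0.971400+0.958300+0.950800))/(1+17/800) = 9033/10000 ≈ 0.903300
step 5 [2.5y] bond c/2=3/100: DF=(506661/500000 − 3/100·(0.971400+0.958300+0.950800+0.903300))/(1+3/100) = 546/625 ≈ 0.873600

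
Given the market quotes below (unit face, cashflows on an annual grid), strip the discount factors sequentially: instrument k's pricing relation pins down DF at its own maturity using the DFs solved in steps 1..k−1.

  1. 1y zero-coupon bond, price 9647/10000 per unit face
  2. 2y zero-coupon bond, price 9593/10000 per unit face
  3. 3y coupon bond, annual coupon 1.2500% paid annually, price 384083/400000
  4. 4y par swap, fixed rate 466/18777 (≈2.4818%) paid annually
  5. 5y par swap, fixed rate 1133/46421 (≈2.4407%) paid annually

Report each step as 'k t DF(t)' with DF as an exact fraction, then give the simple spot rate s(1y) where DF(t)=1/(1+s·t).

step 1 [1y] zero: DF = P = 9647/10000 ≈ 0.964700
step 2 [2y] zero: DF = P = 9593/10000 ≈ 0.959300
step 3 [3y] bond c/1=1/80: DF=(384083/400000 − 1/80·(0.964700+0.959300))/(1+1/80) = 4623/5000 ≈ 0.924600
step 4 [4y] swap r/1=466/18777: DF=(1 − 466/18777·(0.964700+0.959300+0.924600))/(1+466/18777) = 2267/2500 ≈ 0.906800
step 5 [5y] swap r/1=1133/46421: DF=(1 − 1133/46421·(0.964700+0.959300+0.924600+0.906800))/(1+1133/46421) = 8867/10000 ≈ 0.886700

1 1 9647/10000
2 2 9593/10000
3 3 4623/5000
4 4 2267/2500
5 5 8867/10000
s(1y) = (1/(9647/10000) − 1)/(1) = 353/9647 ≈ 3.6592%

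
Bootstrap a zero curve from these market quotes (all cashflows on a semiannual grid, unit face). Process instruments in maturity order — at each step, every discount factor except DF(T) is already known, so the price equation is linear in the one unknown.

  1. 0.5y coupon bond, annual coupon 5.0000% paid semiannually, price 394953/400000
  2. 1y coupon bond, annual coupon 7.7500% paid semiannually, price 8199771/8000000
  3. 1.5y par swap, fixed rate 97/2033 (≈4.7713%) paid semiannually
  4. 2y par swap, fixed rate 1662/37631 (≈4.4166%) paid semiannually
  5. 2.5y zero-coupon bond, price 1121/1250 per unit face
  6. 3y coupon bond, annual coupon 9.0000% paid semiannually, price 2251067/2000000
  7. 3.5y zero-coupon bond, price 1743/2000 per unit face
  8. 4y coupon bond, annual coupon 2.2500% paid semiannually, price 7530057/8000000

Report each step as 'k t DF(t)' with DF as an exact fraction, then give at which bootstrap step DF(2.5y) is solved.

step 1 [0.5y] bond c/2=1/40: DF=(394953/400000 − 1/40·(0))/(1+1/40) = 9633/10000 ≈ 0.963300
step 2 [1y] bond c/2=31/800: DF=(8199771/8000000 − 31/800·(0.963300))/(1+31/800) = 2377/2500 ≈ 0.950800
step 3 [1.5y] swap r/2=97/4066: DF=(1 − 97/4066·(0.963300+0.950800))/(1+97/4066) = 9321/10000 ≈ 0.932100
step 4 [2y] swap r/2=831/37631: DF=(1 − 831/37631·(0.963300+0.950800+0.932100))/(1+831/37631) = 9169/10000 ≈ 0.916900
step 5 [2.5y] zero: DF = P = 1121/1250 ≈ 0.896800
step 6 [3y] bond c/2=9/200: DF=(2251067/2000000 − 9/200·(0.963300+0.950800+0.932100+0.916900+0.896800))/(1+9/200) = 2191/2500 ≈ 0.876400
step 7 [3.5y] zero: DF = P = 1743/2000 ≈ 0.871500
step 8 [4y] bond c/2=9/800: DF=(7530057/8000000 − 9/800·(0.963300+0.950800+0.932100+0.916900+0.896800+0.876400+0.871500))/(1+9/800) = 1719/2000 ≈ 0.859500

1 1/2 9633/10000
2 1 2377/2500
3 3/2 9321/10000
4 2 9169/10000
5 5/2 1121/1250
6 3 2191/2500
7 7/2 1743/2000
8 4 1719/2000
DF(2.5y) is solved at step 5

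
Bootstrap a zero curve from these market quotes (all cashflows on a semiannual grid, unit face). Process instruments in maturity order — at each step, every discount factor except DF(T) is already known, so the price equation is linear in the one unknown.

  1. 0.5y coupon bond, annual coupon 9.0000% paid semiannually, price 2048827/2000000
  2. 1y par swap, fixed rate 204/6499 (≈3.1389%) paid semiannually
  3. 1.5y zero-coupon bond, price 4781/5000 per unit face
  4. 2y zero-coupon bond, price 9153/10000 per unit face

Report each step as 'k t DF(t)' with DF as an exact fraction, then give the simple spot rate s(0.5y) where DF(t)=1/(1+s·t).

1 1/2 9803/10000
2 1 4847/5000
3 3/2 4781/5000
4 2 9153/10000
s(0.5y) = (1/(9803/10000) − 1)/(1/2) = 394/9803 ≈ 4.0192%

step 1 [0.5y] bond c/2=9/200: DF=(2048827/2000000 − 9/200·(0))/(1+9/200) = 9803/10000 ≈ 0.980300
step 2 [1y] swap r/2=102/6499: DF=(1 − 102/6499·(0.980300))/(1+102/6499) = 4847/5000 ≈ 0.969400
step 3 [1.5y] zero: DF = P = 4781/5000 ≈ 0.956200
step 4 [2y] zero: DF = P = 9153/10000 ≈ 0.915300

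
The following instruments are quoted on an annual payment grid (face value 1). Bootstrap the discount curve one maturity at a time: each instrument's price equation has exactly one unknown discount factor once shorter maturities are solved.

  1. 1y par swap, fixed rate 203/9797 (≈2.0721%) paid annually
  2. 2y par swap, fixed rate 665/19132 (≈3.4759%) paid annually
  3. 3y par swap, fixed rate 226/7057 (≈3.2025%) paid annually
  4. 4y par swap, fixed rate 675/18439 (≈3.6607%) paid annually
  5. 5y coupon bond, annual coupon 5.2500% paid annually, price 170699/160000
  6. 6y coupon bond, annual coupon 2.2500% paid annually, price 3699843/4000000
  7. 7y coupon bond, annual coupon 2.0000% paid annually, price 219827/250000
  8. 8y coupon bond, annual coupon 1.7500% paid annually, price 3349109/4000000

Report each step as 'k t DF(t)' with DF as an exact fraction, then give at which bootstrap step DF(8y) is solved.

1 1 9797/10000
2 2 1867/2000
3 3 1137/1250
4 4 173/200
5 5 8297/10000
6 6 2013/2500
7 7 7577/10000
8 8 7183/10000
DF(8y) is solved at step 8

step 1 [1y] swap r/1=203/9797: DF=(1 − 203/9797·(0))/(1+203/9797) = 9797/10000 ≈ 0.979700
step 2 [2y] swap r/1=665/19132: DF=(1 − 665/19132·(0.979700))/(1+665/19132) = 1867/2000 ≈ 0.933500
step 3 [3y] swap r/1=226/7057: DF=(1 − 226/7057·(0.979700+0.933500))/(1+226/7057) = 1137/1250 ≈ 0.909600
step 4 [4y] swap r/1=675/18439: DF=(1 − 675/18439·(0.979700+0.933500+0.909600))/(1+675/18439) = 173/200 ≈ 0.865000
step 5 [5y] bond c/1=21/400: DF=(170699/160000 − 21/400·(0.979700+0.933500+0.909600+0.865000))/(1+21/400) = 8297/10000 ≈ 0.829700
step 6 [6y] bond c/1=9/400: DF=(3699843/4000000 − 9/400·(0.979700+0.933500+0.909600+0.865000+0.829700))/(1+9/400) = 2013/2500 ≈ 0.805200
step 7 [7y] bond c/1=1/50: DF=(219827/250000 − 1/50·(0.979700+0.933500+0.909600+0.865000+0.829700+0.805200))/(1+1/50) = 7577/10000 ≈ 0.757700
step 8 [8y] bond c/1=7/400: DF=(3349109/4000000 − 7/400·(0.979700+0.933500+0.909600+0.865000+0.829700+0.805200+0.757700))/(1+7/400) = 7183/10000 ≈ 0.718300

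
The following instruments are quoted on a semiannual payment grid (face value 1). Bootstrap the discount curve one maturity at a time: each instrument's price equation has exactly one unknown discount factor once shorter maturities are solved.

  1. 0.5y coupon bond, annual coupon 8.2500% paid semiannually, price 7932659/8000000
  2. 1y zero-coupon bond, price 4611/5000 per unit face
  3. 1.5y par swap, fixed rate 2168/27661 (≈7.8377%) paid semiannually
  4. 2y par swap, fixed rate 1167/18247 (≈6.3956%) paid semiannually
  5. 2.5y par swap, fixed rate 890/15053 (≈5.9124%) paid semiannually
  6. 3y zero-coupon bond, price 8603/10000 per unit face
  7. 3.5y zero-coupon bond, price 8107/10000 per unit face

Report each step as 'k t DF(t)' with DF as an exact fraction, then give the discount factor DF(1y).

step 1 [0.5y] bond c/2=33/800: DF=(7932659/8000000 − 33/800·(0))/(1+33/800) = 9523/10000 ≈ 0.952300
step 2 [1y] zero: DF = P = 4611/5000 ≈ 0.922200
step 3 [1.5y] swap r/2=1084/27661: DF=(1 − 1084/27661·(0.952300+0.922200))/(1+1084/27661) = 2229/2500 ≈ 0.891600
step 4 [2y] swap r/2=1167/36494: DF=(1 − 1167/36494·(0.952300+0.922200+0.891600))/(1+1167/36494) = 8833/10000 ≈ 0.883300
step 5 [2.5y] swap r/2=445/15053: DF=(1 − 445/15053·(0.952300+0.922200+0.891600+0.883300))/(1+445/15053) = 1733/2000 ≈ 0.866500
step 6 [3y] zero: DF = P = 8603/10000 ≈ 0.860300
step 7 [3.5y] zero: DF = P = 8107/10000 ≈ 0.810700

1 1/2 9523/10000
2 1 4611/5000
3 3/2 2229/2500
4 2 8833/10000
5 5/2 1733/2000
6 3 8603/10000
7 7/2 8107/10000
DF(1y) = 4611/5000 ≈ 0.922200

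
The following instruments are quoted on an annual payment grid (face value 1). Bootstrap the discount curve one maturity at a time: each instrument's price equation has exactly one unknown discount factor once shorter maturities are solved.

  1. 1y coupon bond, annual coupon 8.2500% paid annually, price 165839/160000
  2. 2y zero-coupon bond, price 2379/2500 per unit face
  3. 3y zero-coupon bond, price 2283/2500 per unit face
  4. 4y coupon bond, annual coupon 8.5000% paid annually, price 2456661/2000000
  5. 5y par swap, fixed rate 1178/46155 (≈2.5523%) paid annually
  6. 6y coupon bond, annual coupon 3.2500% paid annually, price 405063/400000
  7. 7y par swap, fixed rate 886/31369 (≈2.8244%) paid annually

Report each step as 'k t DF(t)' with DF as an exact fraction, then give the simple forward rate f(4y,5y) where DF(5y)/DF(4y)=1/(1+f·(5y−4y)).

step 1 [1y] bond c/1=33/400: DF=(165839/160000 − 33/400·(0))/(1+33/400) = 383/400 ≈ 0.957500
step 2 [2y] zero: DF = P = 2379/2500 ≈ 0.951600
step 3 [3y] zero: DF = P = 2283/2500 ≈ 0.913200
step 4 [4y] bond c/1=17/200: DF=(2456661/2000000 − 17/200·(0.957500+0.951600+0.913200))/(1+17/200) = 911/1000 ≈ 0.911000
step 5 [5y] swap r/1=1178/46155: DF=(1 − 1178/46155·(0.957500+0.951600+0.913200+0.911000))/(1+1178/46155) = 4411/5000 ≈ 0.882200
step 6 [6y] bond c/1=13/400: DF=(405063/400000 − 13/400·(0.957500+0.951600+0.913200+0.911000+0.882200))/(1+13/400) = 1671/2000 ≈ 0.835500
step 7 [7y] swap r/1=886/31369: DF=(1 − 886/31369·(0.957500+0.951600+0.913200+0.911000+0.882200+0.835500))/(1+886/31369) = 2057/2500 ≈ 0.822800

1 1 383/400
2 2 2379/2500
3 3 2283/2500
4 4 911/1000
5 5 4411/5000
6 6 1671/2000
7 7 2057/2500
f(4y,5y) = ((911/1000)/(4411/5000) − 1)/(1) = 144/4411 ≈ 3.2646%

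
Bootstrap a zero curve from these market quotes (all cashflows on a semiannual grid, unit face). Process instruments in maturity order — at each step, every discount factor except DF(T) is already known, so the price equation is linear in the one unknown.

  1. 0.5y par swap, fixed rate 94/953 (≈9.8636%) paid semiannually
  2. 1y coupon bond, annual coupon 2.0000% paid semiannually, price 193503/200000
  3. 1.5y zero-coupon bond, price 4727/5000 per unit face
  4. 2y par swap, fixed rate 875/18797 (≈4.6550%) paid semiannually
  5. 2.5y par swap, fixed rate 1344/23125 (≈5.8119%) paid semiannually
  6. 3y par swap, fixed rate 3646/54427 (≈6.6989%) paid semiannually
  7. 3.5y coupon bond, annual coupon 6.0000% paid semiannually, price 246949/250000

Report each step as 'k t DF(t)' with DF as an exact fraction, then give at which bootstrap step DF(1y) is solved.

step 1 [0.5y] swap r/2=47/953: DF=(1 − 47/953·(0))/(1+47/953) = 953/1000 ≈ 0.953000
step 2 [1y] bond c/2=1/100: DF=(193503/200000 − 1/100·(0.953000))/(1+1/100) = 1897/2000 ≈ 0.948500
step 3 [1.5y] zero: DF = P = 4727/5000 ≈ 0.945400
step 4 [2y] swap r/2=875/37594: DF=(1 − 875/37594·(0.953000+0.948500+0.945400))/(1+875/37594) = 73/80 ≈ 0.912500
step 5 [2.5y] swap r/2=672/23125: DF=(1 − 672/23125·(0.953000+0.948500+0.945400+0.912500))/(1+672/23125) = 541/625 ≈ 0.865600
step 6 [3y] swap r/2=1823/54427: DF=(1 − 1823/54427·(0.953000+0.948500+0.945400+0.912500+0.865600))/(1+1823/54427) = 8177/10000 ≈ 0.817700
step 7 [3.5y] bond c/2=3/100: DF=(246949/250000 − 3/100·(0.953000+0.948500+0.945400+0.912500+0.865600+0.817700))/(1+3/100) = 1601/2000 ≈ 0.800500

1 1/2 953/1000
2 1 1897/2000
3 3/2 4727/5000
4 2 73/80
5 5/2 541/625
6 3 8177/10000
7 7/2 1601/2000
DF(1y) is solved at step 2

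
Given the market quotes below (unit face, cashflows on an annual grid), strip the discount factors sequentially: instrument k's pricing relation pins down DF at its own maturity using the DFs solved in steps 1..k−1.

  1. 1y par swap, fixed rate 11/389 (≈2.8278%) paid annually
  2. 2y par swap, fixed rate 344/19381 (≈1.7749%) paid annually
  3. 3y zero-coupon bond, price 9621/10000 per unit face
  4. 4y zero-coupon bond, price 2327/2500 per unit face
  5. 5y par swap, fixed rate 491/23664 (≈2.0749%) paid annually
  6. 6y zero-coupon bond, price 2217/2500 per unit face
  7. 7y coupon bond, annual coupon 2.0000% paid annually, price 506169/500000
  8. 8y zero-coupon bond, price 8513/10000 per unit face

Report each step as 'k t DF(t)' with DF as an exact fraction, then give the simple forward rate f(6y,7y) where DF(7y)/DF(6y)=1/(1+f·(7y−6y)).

1 1 389/400
2 2 1207/1250
3 3 9621/10000
4 4 2327/2500
5 5 4509/5000
6 6 2217/2500
7 7 8823/10000
8 8 8513/10000
f(6y,7y) = ((2217/2500)/(8823/10000) − 1)/(1) = 15/2941 ≈ 0.5100%

step 1 [1y] swap r/1=11/389: DF=(1 − 11/389·(0))/(1+11/389) = 389/400 ≈ 0.972500
step 2 [2y] swap r/1=344/19381: DF=(1 − 344/19381·(0.972500))/(1+344/19381) = 1207/1250 ≈ 0.965600
step 3 [3y] zero: DF = P = 9621/10000 ≈ 0.962100
step 4 [4y] zero: DF = P = 2327/2500 ≈ 0.930800
step 5 [5y] swap r/1=491/23664: DF=(1 − 491/23664·(0.972500+0.965600+0.962100+0.930800))/(1+491/23664) = 4509/5000 ≈ 0.901800
step 6 [6y] zero: DF = P = 2217/2500 ≈ 0.886800
step 7 [7y] bond c/1=1/50: DF=(506169/500000 − 1/50·(0.972500+0.965600+0.962100+0.930800+0.901800+0.886800))/(1+1/50) = 8823/10000 ≈ 0.882300
step 8 [8y] zero: DF = P = 8513/10000 ≈ 0.851300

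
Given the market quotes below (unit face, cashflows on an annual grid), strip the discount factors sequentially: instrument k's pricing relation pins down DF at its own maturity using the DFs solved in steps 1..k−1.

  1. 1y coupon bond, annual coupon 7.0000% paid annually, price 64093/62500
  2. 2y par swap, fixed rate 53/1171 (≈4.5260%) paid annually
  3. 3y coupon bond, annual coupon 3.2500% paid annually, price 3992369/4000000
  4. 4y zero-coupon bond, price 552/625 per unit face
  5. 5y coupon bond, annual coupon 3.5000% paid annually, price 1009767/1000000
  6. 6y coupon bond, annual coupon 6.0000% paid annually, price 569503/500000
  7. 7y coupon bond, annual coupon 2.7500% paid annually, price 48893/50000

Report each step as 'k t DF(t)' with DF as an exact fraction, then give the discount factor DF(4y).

1 1 599/625
2 2 572/625
3 3 9077/10000
4 4 552/625
5 5 8517/10000
6 6 8189/10000
7 7 8089/10000
DF(4y) = 552/625 ≈ 0.883200

step 1 [1y] bond c/1=7/100: DF=(64093/62500 − 7/100·(0))/(1+7/100) = 599/625 ≈ 0.958400
step 2 [2y] swap r/1=53/1171: DF=(1 − 53/1171·(0.958400))/(1+53/1171) = 572/625 ≈ 0.915200
step 3 [3y] bond c/1=13/400: DF=(3992369/4000000 − 13/400·(0.958400+0.915200))/(1+13/400) = 9077/10000 ≈ 0.907700
step 4 [4y] zero: DF = P = 552/625 ≈ 0.883200
step 5 [5y] bond c/1=7/200: DF=(1009767/1000000 − 7/200·(0.958400+0.915200+0.907700+0.883200))/(1+7/200) = 8517/10000 ≈ 0.851700
step 6 [6y] bond c/1=3/50: DF=(569503/500000 − 3/50·(0.958400+0.915200+0.907700+0.883200+0.851700))/(1+3/50) = 8189/10000 ≈ 0.818900
step 7 [7y] bond c/1=11/400: DF=(48893/50000 − 11/400·(0.958400+0.915200+0.907700+0.883200+0.851700+0.818900))/(1+11/400) = 8089/10000 ≈ 0.808900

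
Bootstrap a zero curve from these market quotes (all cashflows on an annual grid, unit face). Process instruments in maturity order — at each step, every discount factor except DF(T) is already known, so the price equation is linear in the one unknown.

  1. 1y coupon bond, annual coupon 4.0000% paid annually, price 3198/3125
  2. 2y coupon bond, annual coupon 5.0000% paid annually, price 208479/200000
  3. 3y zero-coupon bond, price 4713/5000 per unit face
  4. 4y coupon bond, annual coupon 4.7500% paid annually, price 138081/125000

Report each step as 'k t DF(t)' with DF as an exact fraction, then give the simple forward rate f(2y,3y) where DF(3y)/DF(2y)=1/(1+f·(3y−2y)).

1 1 123/125
2 2 9459/10000
3 3 4713/5000
4 4 9243/10000
f(2y,3y) = ((9459/10000)/(4713/5000) − 1)/(1) = 11/3142 ≈ 0.3501%

step 1 [1y] bond c/1=1/25: DF=(3198/3125 − 1/25·(0))/(1+1/25) = 123/125 ≈ 0.984000
step 2 [2y] bond c/1=1/20: DF=(208479/200000 − 1/20·(0.984000))/(1+1/20) = 9459/10000 ≈ 0.945900
step 3 [3y] zero: DF = P = 4713/5000 ≈ 0.942600
step 4 [4y] bond c/1=19/400: DF=(138081/125000 − 19/400·(0.984000+0.945900+0.942600))/(1+19/400) = 9243/10000 ≈ 0.924300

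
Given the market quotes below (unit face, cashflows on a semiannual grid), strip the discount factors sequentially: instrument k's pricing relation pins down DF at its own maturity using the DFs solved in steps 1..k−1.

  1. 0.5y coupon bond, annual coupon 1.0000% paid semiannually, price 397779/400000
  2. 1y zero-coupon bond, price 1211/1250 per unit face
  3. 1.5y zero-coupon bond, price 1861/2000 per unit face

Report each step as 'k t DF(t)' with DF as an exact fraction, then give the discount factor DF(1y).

step 1 [0.5y] bond c/2=1/200: DF=(397779/400000 − 1/200·(0))/(1+1/200) = 1979/2000 ≈ 0.989500
step 2 [1y] zero: DF = P = 1211/1250 ≈ 0.968800
step 3 [1.5y] zero: DF = P = 1861/2000 ≈ 0.930500

1 1/2 1979/2000
2 1 1211/1250
3 3/2 1861/2000
DF(1y) = 1211/1250 ≈ 0.968800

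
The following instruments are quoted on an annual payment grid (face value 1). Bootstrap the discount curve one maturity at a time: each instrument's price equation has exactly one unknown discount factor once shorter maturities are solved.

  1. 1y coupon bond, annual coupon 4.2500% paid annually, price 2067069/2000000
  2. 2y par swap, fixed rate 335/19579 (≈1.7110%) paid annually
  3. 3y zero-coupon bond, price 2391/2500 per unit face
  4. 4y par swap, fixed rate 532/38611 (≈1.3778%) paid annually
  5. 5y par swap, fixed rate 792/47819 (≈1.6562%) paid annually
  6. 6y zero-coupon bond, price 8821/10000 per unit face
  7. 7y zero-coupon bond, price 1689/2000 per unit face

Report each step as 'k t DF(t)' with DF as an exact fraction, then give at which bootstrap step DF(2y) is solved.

step 1 [1y] bond c/1=17/400: DF=(2067069/2000000 − 17/400·(0))/(1+17/400) = 4957/5000 ≈ 0.991400
step 2 [2y] swap r/1=335/19579: DF=(1 − 335/19579·(0.991400))/(1+335/19579) = 1933/2000 ≈ 0.966500
step 3 [3y] zero: DF = P = 2391/2500 ≈ 0.956400
step 4 [4y] swap r/1=532/38611: DF=(1 − 532/38611·(0.991400+0.966500+0.956400))/(1+532/38611) = 2367/2500 ≈ 0.946800
step 5 [5y] swap r/1=792/47819: DF=(1 − 792/47819·(0.991400+0.966500+0.956400+0.946800))/(1+792/47819) = 1151/1250 ≈ 0.920800
step 6 [6y] zero: DF = P = 8821/10000 ≈ 0.882100
step 7 [7y] zero: DF = P = 1689/2000 ≈ 0.844500

1 1 4957/5000
2 2 1933/2000
3 3 2391/2500
4 4 2367/2500
5 5 1151/1250
6 6 8821/10000
7 7 1689/2000
DF(2y) is solved at step 2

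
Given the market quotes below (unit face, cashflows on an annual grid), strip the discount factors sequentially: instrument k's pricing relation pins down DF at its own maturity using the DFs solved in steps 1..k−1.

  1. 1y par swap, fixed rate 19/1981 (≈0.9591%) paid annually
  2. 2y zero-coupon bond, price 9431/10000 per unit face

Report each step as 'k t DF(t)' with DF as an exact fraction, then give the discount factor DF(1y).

1 1 1981/2000
2 2 9431/10000
DF(1y) = 1981/2000 ≈ 0.990500

step 1 [1y] swap r/1=19/1981: DF=(1 − 19/1981·(0))/(1+19/1981) = 1981/2000 ≈ 0.990500
step 2 [2y] zero: DF = P = 9431/10000 ≈ 0.943100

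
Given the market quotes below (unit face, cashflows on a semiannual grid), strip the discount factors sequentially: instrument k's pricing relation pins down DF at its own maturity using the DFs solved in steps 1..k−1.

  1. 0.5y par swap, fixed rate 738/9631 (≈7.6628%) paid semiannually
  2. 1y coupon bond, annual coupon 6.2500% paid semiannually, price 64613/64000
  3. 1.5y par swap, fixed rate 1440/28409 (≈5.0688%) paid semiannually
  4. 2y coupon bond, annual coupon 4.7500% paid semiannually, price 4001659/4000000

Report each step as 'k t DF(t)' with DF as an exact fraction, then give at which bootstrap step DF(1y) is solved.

1 1/2 9631/10000
2 1 4749/5000
3 3/2 116/125
4 2 9113/10000
DF(1y) is solved at step 2

step 1 [0.5y] swap r/2=369/9631: DF=(1 − 369/9631·(0))/(1+369/9631) = 9631/10000 ≈ 0.963100
step 2 [1y] bond c/2=1/32: DF=(64613/64000 − 1/32·(0.963100))/(1+1/32) = 4749/5000 ≈ 0.949800
step 3 [1.5y] swap r/2=720/28409: DF=(1 − 720/28409·(0.963100+0.949800))/(1+720/28409) = 116/125 ≈ 0.928000
step 4 [2y] bond c/2=19/800: DF=(4001659/4000000 − 19/800·(0.963100+0.949800+0.928000))/(1+19/800) = 9113/10000 ≈ 0.911300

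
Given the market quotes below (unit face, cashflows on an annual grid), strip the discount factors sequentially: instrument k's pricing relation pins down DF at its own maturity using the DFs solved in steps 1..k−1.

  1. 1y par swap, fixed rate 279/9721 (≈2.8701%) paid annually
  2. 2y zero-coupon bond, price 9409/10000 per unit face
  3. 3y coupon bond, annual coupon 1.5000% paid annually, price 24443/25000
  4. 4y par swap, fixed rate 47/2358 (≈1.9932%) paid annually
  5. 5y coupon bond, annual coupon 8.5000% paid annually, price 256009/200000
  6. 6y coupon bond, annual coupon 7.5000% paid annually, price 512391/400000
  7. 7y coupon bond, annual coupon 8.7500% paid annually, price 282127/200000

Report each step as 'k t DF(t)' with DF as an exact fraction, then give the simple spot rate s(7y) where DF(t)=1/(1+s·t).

1 1 9721/10000
2 2 9409/10000
3 3 187/200
4 4 578/625
5 5 4421/5000
6 6 8667/10000
7 7 8527/10000
s(7y) = (1/(8527/10000) − 1)/(7) = 1473/59689 ≈ 2.4678%

step 1 [1y] swap r/1=279/9721: DF=(1 − 279/9721·(0))/(1+279/9721) = 9721/10000 ≈ 0.972100
step 2 [2y] zero: DF = P = 9409/10000 ≈ 0.940900
step 3 [3y] bond c/1=3/200: DF=(24443/25000 − 3/200·(0.972100+0.940900))/(1+3/200) = 187/200 ≈ 0.935000
step 4 [4y] swap r/1=47/2358: DF=(1 − 47/2358·(0.972100+0.940900+0.935000))/(1+47/2358) = 578/625 ≈ 0.924800
step 5 [5y] bond c/1=17/200: DF=(256009/200000 − 17/200·(0.972100+0.940900+0.935000+0.924800))/(1+17/200) = 4421/5000 ≈ 0.884200
step 6 [6y] bond c/1=3/40: DF=(512391/400000 − 3/40·(0.972100+0.940900+0.935000+0.924800+0.884200))/(1+3/40) = 8667/10000 ≈ 0.866700
step 7 [7y] bond c/1=7/80: DF=(282127/200000 − 7/80·(0.972100+0.940900+0.935000+0.924800+0.884200+0.866700))/(1+7/80) = 8527/10000 ≈ 0.852700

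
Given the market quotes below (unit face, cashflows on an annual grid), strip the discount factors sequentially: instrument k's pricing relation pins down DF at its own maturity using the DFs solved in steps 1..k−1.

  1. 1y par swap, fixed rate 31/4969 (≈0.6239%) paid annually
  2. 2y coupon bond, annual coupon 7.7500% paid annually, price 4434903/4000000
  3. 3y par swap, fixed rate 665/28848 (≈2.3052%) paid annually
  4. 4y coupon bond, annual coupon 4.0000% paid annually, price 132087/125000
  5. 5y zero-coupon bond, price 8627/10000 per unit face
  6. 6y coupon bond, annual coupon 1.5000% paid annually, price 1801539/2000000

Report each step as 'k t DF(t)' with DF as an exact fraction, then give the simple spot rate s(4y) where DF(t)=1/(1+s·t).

1 1 4969/5000
2 2 383/400
3 3 1867/2000
4 4 9051/10000
5 5 8627/10000
6 6 8187/10000
s(4y) = (1/(9051/10000) − 1)/(4) = 949/36204 ≈ 2.6213%

step 1 [1y] swap r/1=31/4969: DF=(1 − 31/4969·(0))/(1+31/4969) = 4969/5000 ≈ 0.993800
step 2 [2y] bond c/1=31/400: DF=(4434903/4000000 − 31/400·(0.993800))/(1+31/400) = 383/400 ≈ 0.957500
step 3 [3y] swap r/1=665/28848: DF=(1 − 665/28848·(0.993800+0.957500))/(1+665/28848) = 1867/2000 ≈ 0.933500
step 4 [4y] bond c/1=1/25: DF=(132087/125000 − 1/25·(0.993800+0.957500+0.933500))/(1+1/25) = 9051/10000 ≈ 0.905100
step 5 [5y] zero: DF = P = 8627/10000 ≈ 0.862700
step 6 [6y] bond c/1=3/200: DF=(1801539/2000000 − 3/200·(0.993800+0.957500+0.933500+0.905100+0.862700))/(1+3/200) = 8187/10000 ≈ 0.818700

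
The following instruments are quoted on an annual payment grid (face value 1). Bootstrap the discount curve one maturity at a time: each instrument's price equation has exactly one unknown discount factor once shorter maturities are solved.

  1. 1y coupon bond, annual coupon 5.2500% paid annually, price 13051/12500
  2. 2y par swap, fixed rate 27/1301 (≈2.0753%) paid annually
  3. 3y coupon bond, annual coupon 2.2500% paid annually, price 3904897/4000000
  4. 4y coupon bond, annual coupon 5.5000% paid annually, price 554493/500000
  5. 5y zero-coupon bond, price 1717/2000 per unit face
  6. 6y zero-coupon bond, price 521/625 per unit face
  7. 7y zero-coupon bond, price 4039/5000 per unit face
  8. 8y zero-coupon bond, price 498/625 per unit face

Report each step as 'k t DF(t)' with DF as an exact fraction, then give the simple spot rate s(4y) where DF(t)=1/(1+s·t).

1 1 124/125
2 2 1919/2000
3 3 4559/5000
4 4 9019/10000
5 5 1717/2000
6 6 521/625
7 7 4039/5000
8 8 498/625
s(4y) = (1/(9019/10000) − 1)/(4) = 981/36076 ≈ 2.7193%

step 1 [1y] bond c/1=21/400: DF=(13051/12500 − 21/400·(0))/(1+21/400) = 124/125 ≈ 0.992000
step 2 [2y] swap r/1=27/1301: DF=(1 − 27/1301·(0.992000))/(1+27/1301) = 1919/2000 ≈ 0.959500
step 3 [3y] bond c/1=9/400: DF=(3904897/4000000 − 9/400·(0.992000+0.959500))/(1+9/400) = 4559/5000 ≈ 0.911800
step 4 [4y] bond c/1=11/200: DF=(554493/500000 − 11/200·(0.992000+0.959500+0.911800))/(1+11/200) = 9019/10000 ≈ 0.901900
step 5 [5y] zero: DF = P = 1717/2000 ≈ 0.858500
step 6 [6y] zero: DF = P = 521/625 ≈ 0.833600
step 7 [7y] zero: DF = P = 4039/5000 ≈ 0.807800
step 8 [8y] zero: DF = P = 498/625 ≈ 0.796800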